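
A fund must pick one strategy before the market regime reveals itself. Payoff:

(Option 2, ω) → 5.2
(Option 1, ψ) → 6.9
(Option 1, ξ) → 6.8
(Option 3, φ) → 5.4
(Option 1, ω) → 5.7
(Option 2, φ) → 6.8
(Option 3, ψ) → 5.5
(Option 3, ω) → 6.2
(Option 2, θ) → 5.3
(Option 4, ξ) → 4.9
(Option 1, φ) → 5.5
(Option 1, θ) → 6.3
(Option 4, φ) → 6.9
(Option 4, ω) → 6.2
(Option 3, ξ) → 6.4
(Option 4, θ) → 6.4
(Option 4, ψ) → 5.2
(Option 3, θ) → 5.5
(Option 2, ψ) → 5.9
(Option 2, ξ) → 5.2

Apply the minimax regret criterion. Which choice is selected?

Option 1

Column bests: θ=6.4, φ=6.9, ψ=6.9, ω=6.2, ξ=6.8.
Option 1 regrets: 0.1, 1.4, 0.0, 0.5, 0.0 → max 1.4
Option 2 regrets: 1.1, 0.1, 1.0, 1.0, 1.6 → max 1.6
Option 3 regrets: 0.9, 1.5, 1.4, 0.0, 0.4 → max 1.5
Option 4 regrets: 0.0, 0.0, 1.7, 0.0, 1.9 → max 1.9
Smallest max regret = 1.4 → Option 1.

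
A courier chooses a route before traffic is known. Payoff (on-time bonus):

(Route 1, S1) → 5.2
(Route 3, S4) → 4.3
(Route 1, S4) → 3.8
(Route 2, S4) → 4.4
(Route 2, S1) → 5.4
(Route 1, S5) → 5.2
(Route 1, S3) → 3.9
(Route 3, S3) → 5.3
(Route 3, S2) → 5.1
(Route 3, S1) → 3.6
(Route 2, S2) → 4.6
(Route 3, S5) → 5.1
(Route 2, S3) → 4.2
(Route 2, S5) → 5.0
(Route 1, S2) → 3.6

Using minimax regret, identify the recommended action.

Column bests: S1=5.4, S2=5.1, S3=5.3, S4=4.4, S5=5.2.
Route 1 regrets: 0.2, 1.5, 1.4, 0.6, 0.0 → max 1.5
Route 2 regrets: 0.0, 0.5, 1.1, 0.0, 0.2 → max 1.1
Route 3 regrets: 1.8, 0.0, 0.0, 0.1, 0.1 → max 1.8
Smallest max regret = 1.1 → Route 2.

Route 2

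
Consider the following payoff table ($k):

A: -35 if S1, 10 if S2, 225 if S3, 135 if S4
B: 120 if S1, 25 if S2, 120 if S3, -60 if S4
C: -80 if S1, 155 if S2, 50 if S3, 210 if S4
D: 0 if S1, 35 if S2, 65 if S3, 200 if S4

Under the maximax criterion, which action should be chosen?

A

Row maxima: A=225, B=120, C=210, D=200
Best best-case = 225 → A.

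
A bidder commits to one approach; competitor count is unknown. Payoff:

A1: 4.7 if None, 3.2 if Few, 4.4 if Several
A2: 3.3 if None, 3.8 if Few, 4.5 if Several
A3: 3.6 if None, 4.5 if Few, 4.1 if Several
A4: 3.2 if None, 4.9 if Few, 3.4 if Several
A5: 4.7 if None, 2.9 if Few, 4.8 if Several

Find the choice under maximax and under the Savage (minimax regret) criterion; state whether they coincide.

maximax → A4; minimax regret → A3 (disagree)

Row maxima: A1=4.7, A2=4.5, A3=4.5, A4=4.9, A5=4.8
Best best-case = 4.9 → A4.
Column bests: None=4.7, Few=4.9, Several=4.8.
A1 regrets: 0.0, 1.7, 0.4 → max 1.7
A2 regrets: 1.4, 1.1, 0.3 → max 1.4
A3 regrets: 1.1, 0.4, 0.7 → max 1.1
A4 regrets: 1.5, 0.0, 1.4 → max 1.5
A5 regrets: 0.0, 2.0, 0.0 → max 2.0
Smallest max regret = 1.1 → A3.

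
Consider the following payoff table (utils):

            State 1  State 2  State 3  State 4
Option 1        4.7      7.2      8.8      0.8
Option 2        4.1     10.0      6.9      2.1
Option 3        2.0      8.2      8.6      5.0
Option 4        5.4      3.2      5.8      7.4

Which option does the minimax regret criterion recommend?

Option 3

Column bests: State 1=5.4, State 2=10.0, State 3=8.8, State 4=7.4.
Option 1 regrets: 0.7, 2.8, 0.0, 6.6 → max 6.6
Option 2 regrets: 1.3, 0.0, 1.9, 5.3 → max 5.3
Option 3 regrets: 3.4, 1.8, 0.2, 2.4 → max 3.4
Option 4 regrets: 0.0, 6.8, 3.0, 0.0 → max 6.8
Smallest max regret = 3.4 → Option 3.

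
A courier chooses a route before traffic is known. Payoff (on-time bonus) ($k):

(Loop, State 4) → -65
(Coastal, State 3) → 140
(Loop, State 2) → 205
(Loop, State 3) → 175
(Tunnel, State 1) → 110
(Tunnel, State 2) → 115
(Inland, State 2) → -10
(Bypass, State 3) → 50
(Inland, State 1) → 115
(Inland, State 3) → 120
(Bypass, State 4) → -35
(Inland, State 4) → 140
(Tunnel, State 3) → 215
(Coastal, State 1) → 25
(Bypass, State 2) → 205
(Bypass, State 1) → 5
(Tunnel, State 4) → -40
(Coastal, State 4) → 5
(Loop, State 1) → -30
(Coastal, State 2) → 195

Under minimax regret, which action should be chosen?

Column bests: State 1=115, State 2=205, State 3=215, State 4=140.
Inland regrets: 0, 215, 95, 0 → max 215
Loop regrets: 145, 0, 40, 205 → max 205
Bypass regrets: 110, 0, 165, 175 → max 175
Tunnel regrets: 5, 90, 0, 180 → max 180
Coastal regrets: 90, 10, 75, 135 → max 135
Smallest max regret = 135 → Coastal.

Coastal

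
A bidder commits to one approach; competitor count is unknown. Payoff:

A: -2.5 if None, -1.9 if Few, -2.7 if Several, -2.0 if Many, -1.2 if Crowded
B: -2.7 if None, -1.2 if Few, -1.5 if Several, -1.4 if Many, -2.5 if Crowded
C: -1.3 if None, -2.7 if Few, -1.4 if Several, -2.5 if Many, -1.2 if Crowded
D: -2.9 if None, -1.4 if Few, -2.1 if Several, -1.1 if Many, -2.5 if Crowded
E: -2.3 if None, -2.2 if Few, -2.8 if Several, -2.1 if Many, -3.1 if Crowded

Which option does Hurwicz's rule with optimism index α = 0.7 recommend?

A: 0.7·(-1.2) + 0.3·(-2.7) = -1.65
B: 0.7·(-1.2) + 0.3·(-2.7) = -1.65
C: 0.7·(-1.2) + 0.3·(-2.7) = -1.65
D: 0.7·(-1.1) + 0.3·(-2.9) = -1.64
E: 0.7·(-2.1) + 0.3·(-3.1) = -2.4
Highest Hurwicz score = -1.64 → D.

D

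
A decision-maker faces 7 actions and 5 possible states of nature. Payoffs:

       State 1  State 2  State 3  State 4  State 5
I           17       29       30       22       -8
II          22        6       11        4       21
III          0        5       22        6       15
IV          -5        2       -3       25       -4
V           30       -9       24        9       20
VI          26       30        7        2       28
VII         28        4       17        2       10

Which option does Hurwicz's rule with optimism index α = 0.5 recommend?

I: 0.5·30 + 0.5·(-8) = 11
II: 0.5·22 + 0.5·4 = 13
III: 0.5·22 + 0.5·0 = 11
IV: 0.5·25 + 0.5·(-5) = 10
V: 0.5·30 + 0.5·(-9) = 10.5
VI: 0.5·30 + 0.5·2 = 16
VII: 0.5·28 + 0.5·2 = 15
Highest Hurwicz score = 16 → VI.

VI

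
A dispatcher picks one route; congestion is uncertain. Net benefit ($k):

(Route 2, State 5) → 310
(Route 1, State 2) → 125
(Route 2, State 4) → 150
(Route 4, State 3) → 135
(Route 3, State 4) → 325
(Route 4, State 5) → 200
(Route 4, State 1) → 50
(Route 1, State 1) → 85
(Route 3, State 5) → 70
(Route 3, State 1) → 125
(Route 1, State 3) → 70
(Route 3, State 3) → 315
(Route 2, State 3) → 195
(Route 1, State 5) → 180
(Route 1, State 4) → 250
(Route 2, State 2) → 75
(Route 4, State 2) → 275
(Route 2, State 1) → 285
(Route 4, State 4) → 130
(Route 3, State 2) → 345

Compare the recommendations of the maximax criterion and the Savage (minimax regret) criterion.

Row maxima: Route 1=250, Route 2=310, Route 3=345, Route 4=275
Best best-case = 345 → Route 3.
Column bests: State 1=285, State 2=345, State 3=315, State 4=325, State 5=310.
Route 1 regrets: 200, 220, 245, 75, 130 → max 245
Route 2 regrets: 0, 270, 120, 175, 0 → max 270
Route 3 regrets: 160, 0, 0, 0, 240 → max 240
Route 4 regrets: 235, 70, 180, 195, 110 → max 235
Smallest max regret = 235 → Route 4.

maximax → Route 3; minimax regret → Route 4 (disagree)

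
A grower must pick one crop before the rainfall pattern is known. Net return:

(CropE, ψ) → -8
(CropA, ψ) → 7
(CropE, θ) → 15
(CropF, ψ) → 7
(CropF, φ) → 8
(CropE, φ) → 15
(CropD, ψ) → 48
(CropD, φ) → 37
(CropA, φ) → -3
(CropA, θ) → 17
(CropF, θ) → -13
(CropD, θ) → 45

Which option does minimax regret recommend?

Column bests: θ=45, φ=37, ψ=48.
CropA regrets: 28, 40, 41 → max 41
CropF regrets: 58, 29, 41 → max 58
CropE regrets: 30, 22, 56 → max 56
CropD regrets: 0, 0, 0 → max 0
Smallest max regret = 0 → CropD.

CropD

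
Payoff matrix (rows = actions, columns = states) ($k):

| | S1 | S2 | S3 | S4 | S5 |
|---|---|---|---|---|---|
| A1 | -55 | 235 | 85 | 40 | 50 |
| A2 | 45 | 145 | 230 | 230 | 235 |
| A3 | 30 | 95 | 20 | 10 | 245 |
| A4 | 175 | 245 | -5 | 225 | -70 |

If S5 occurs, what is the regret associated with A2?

Best payoff under S5 is 245.
Regret = 245 − 235 = 10.

10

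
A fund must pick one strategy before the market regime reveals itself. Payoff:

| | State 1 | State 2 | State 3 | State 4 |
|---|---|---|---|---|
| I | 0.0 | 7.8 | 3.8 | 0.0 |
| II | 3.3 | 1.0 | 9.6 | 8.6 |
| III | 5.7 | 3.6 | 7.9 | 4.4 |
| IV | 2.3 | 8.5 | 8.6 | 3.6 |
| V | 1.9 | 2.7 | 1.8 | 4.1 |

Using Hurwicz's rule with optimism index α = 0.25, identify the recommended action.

III

I: 0.25·7.8 + 0.75·0.0 = 1.95
II: 0.25·9.6 + 0.75·1.0 = 3.15
III: 0.25·7.9 + 0.75·3.6 = 4.675
IV: 0.25·8.6 + 0.75·2.3 = 3.875
V: 0.25·4.1 + 0.75·1.8 = 2.375
Highest Hurwicz score = 4.675 → III.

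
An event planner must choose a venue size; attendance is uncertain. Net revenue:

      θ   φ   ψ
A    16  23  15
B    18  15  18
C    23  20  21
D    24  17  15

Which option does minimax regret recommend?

C

Column bests: θ=24, φ=23, ψ=21.
A regrets: 8, 0, 6 → max 8
B regrets: 6, 8, 3 → max 8
C regrets: 1, 3, 0 → max 3
D regrets: 0, 6, 6 → max 6
Smallest max regret = 3 → C.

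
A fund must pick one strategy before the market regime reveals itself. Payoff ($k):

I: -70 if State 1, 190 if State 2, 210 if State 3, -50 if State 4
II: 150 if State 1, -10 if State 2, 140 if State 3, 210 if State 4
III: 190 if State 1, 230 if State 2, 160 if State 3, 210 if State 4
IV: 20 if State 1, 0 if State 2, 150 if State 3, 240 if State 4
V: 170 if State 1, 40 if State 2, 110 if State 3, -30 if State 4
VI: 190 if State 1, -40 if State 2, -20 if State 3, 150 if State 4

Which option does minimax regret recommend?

III

Column bests: State 1=190, State 2=230, State 3=210, State 4=240.
I regrets: 260, 40, 0, 290 → max 290
II regrets: 40, 240, 70, 30 → max 240
III regrets: 0, 0, 50, 30 → max 50
IV regrets: 170, 230, 60, 0 → max 230
V regrets: 20, 190, 100, 270 → max 270
VI regrets: 0, 270, 230, 90 → max 270
Smallest max regret = 50 → III.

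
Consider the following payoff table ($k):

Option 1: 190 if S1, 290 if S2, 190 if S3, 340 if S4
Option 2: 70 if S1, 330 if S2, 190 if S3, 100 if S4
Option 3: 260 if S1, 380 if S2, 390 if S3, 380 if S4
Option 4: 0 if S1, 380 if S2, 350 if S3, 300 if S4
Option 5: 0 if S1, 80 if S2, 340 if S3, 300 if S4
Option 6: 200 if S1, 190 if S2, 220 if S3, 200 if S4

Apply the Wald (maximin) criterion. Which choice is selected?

Row minima: Option 1=190, Option 2=70, Option 3=260, Option 4=0, Option 5=0, Option 6=190
Best worst-case = 260 → Option 3.

Option 3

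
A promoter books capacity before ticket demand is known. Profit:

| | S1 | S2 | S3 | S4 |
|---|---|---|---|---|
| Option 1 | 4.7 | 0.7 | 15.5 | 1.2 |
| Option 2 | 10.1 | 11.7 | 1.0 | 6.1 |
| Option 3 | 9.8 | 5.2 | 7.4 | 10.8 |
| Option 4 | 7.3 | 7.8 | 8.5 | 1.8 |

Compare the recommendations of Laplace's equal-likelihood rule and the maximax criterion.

laplace → Option 3; maximax → Option 1 (disagree)

Row averages: Option 1=5.525, Option 2=7.225, Option 3=8.3, Option 4=6.35
Highest average = 8.3 → Option 3.
Row maxima: Option 1=15.5, Option 2=11.7, Option 3=10.8, Option 4=8.5
Best best-case = 15.5 → Option 1.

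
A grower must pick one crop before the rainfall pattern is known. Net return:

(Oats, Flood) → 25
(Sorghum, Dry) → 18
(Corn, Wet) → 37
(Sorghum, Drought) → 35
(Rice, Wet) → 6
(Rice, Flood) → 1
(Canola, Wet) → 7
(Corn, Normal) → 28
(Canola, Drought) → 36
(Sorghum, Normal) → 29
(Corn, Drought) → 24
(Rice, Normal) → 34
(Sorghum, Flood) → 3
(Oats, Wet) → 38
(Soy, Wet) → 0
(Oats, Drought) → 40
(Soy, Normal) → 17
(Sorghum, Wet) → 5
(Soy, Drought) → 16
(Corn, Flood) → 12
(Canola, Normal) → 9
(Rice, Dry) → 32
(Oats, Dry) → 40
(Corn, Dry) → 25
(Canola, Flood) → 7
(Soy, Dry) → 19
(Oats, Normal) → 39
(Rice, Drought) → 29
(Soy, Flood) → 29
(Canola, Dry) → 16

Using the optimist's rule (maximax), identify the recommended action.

Row maxima: Canola=36, Soy=29, Rice=34, Oats=40, Sorghum=35, Corn=37
Best best-case = 40 → Oats.

Oats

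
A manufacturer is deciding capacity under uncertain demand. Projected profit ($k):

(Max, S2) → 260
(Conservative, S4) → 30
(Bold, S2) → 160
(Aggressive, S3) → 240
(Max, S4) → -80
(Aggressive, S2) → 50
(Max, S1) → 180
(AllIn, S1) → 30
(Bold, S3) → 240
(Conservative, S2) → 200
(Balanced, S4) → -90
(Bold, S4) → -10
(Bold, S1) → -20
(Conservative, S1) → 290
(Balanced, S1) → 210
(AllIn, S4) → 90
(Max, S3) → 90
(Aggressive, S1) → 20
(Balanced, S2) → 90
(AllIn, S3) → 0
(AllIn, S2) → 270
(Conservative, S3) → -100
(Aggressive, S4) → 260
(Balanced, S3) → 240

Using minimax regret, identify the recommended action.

Column bests: S1=290, S2=270, S3=240, S4=260.
Conservative regrets: 0, 70, 340, 230 → max 340
Balanced regrets: 80, 180, 0, 350 → max 350
Aggressive regrets: 270, 220, 0, 0 → max 270
Bold regrets: 310, 110, 0, 270 → max 310
AllIn regrets: 260, 0, 240, 170 → max 260
Max regrets: 110, 10, 150, 340 → max 340
Smallest max regret = 260 → AllIn.

AllIn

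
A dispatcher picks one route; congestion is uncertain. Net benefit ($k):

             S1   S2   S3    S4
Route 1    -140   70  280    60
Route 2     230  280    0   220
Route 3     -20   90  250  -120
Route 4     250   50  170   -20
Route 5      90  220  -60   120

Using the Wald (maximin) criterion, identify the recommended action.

Route 2

Row minima: Route 1=-140, Route 2=0, Route 3=-120, Route 4=-20, Route 5=-60
Best worst-case = 0 → Route 2.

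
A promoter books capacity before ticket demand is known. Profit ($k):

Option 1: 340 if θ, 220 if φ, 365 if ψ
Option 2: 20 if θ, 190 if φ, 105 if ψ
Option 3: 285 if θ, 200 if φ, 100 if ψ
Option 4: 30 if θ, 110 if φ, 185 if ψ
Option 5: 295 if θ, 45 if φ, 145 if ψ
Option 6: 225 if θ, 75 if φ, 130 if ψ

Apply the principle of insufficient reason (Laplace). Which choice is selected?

Row averages: Option 1=925/3, Option 2=105, Option 3=195, Option 4=325/3, Option 5=485/3, Option 6=430/3
Highest average = 925/3 → Option 1.

Option 1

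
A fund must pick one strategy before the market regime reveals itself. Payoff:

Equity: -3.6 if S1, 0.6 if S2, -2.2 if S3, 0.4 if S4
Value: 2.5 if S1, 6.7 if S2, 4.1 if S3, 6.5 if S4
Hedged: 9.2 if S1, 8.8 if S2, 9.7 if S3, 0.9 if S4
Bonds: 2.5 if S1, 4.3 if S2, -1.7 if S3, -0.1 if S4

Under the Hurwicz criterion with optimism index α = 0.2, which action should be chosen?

Value

Equity: 0.2·0.6 + 0.8·(-3.6) = -2.76
Value: 0.2·6.7 + 0.8·2.5 = 3.34
Hedged: 0.2·9.7 + 0.8·0.9 = 2.66
Bonds: 0.2·4.3 + 0.8·(-1.7) = -0.5
Highest Hurwicz score = 3.34 → Value.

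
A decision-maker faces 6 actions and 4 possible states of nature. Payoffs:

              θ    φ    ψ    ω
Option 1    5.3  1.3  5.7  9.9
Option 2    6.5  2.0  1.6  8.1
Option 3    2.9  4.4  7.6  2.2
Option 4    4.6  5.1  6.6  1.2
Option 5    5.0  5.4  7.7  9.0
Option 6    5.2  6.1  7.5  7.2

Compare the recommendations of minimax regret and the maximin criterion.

Column bests: θ=6.5, φ=6.1, ψ=7.7, ω=9.9.
Option 1 regrets: 1.2, 4.8, 2.0, 0.0 → max 4.8
Option 2 regrets: 0.0, 4.1, 6.1, 1.8 → max 6.1
Option 3 regrets: 3.6, 1.7, 0.1, 7.7 → max 7.7
Option 4 regrets: 1.9, 1.0, 1.1, 8.7 → max 8.7
Option 5 regrets: 1.5, 0.7, 0.0, 0.9 → max 1.5
Option 6 regrets: 1.3, 0.0, 0.2, 2.7 → max 2.7
Smallest max regret = 1.5 → Option 5.
Row minima: Option 1=1.3, Option 2=1.6, Option 3=2.2, Option 4=1.2, Option 5=5.0, Option 6=5.2
Best worst-case = 5.2 → Option 6.

minimax regret → Option 5; maximin → Option 6 (disagree)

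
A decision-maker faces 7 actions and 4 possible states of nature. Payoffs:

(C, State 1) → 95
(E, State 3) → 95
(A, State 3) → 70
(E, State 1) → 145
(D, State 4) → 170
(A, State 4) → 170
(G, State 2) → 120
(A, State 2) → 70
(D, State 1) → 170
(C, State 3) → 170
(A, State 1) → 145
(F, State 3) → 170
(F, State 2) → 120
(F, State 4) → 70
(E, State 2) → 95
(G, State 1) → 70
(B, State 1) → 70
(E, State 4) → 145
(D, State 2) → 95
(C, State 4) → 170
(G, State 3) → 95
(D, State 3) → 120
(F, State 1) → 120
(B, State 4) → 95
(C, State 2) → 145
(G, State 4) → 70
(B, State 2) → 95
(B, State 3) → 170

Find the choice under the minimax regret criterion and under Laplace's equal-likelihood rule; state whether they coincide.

minimax regret → D; laplace → C (disagree)

Column bests: State 1=170, State 2=145, State 3=170, State 4=170.
A regrets: 25, 75, 100, 0 → max 100
B regrets: 100, 50, 0, 75 → max 100
C regrets: 75, 0, 0, 0 → max 75
D regrets: 0, 50, 50, 0 → max 50
E regrets: 25, 50, 75, 25 → max 75
F regrets: 50, 25, 0, 100 → max 100
G regrets: 100, 25, 75, 100 → max 100
Smallest max regret = 50 → D.
Row averages: A=113.75, B=107.5, C=145, D=138.75, E=120, F=120, G=88.75
Highest average = 145 → C.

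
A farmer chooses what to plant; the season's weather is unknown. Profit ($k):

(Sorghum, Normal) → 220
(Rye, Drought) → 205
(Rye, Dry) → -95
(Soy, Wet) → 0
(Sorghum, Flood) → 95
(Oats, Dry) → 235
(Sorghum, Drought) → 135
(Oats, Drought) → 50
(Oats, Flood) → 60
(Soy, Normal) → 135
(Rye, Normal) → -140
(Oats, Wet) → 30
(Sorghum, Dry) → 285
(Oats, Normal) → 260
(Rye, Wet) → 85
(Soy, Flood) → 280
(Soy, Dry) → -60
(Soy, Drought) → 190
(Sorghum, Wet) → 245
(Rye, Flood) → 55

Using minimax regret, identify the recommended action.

Sorghum

Column bests: Drought=205, Dry=285, Normal=260, Wet=245, Flood=280.
Oats regrets: 155, 50, 0, 215, 220 → max 220
Soy regrets: 15, 345, 125, 245, 0 → max 345
Sorghum regrets: 70, 0, 40, 0, 185 → max 185
Rye regrets: 0, 380, 400, 160, 225 → max 400
Smallest max regret = 185 → Sorghum.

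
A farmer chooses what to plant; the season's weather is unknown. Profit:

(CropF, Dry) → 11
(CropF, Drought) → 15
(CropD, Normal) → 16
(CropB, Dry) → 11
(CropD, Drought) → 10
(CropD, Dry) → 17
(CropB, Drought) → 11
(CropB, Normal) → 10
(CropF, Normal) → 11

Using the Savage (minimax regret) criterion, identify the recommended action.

CropD

Column bests: Drought=15, Dry=17, Normal=16.
CropF regrets: 0, 6, 5 → max 6
CropD regrets: 5, 0, 0 → max 5
CropB regrets: 4, 6, 6 → max 6
Smallest max regret = 5 → CropD.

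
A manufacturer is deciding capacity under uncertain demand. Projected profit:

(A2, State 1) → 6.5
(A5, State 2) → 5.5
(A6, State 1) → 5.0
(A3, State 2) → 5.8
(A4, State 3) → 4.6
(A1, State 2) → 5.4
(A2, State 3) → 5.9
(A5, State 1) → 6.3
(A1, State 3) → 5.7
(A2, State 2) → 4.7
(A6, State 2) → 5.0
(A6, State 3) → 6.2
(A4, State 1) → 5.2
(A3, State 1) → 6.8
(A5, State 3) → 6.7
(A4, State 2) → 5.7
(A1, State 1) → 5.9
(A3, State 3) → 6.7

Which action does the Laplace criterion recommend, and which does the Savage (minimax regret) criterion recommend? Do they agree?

Row averages: A1=17/3, A2=5.7, A3=193/30, A4=31/6, A5=37/6, A6=5.4
Highest average = 193/30 → A3.
Column bests: State 1=6.8, State 2=5.8, State 3=6.7.
A1 regrets: 0.9, 0.4, 1.0 → max 1.0
A2 regrets: 0.3, 1.1, 0.8 → max 1.1
A3 regrets: 0.0, 0.0, 0.0 → max 0.0
A4 regrets: 1.6, 0.1, 2.1 → max 2.1
A5 regrets: 0.5, 0.3, 0.0 → max 0.5
A6 regrets: 1.8, 0.8, 0.5 → max 1.8
Smallest max regret = 0.0 → A3.

laplace → A3; minimax regret → A3 (agree)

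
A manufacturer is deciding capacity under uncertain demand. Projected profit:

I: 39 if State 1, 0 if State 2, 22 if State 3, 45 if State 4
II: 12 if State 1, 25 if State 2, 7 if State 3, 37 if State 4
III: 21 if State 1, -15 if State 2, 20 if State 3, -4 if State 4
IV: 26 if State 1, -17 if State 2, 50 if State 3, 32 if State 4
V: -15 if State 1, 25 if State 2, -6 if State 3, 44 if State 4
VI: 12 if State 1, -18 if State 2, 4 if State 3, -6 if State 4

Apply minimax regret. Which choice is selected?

Column bests: State 1=39, State 2=25, State 3=50, State 4=45.
I regrets: 0, 25, 28, 0 → max 28
II regrets: 27, 0, 43, 8 → max 43
III regrets: 18, 40, 30, 49 → max 49
IV regrets: 13, 42, 0, 13 → max 42
V regrets: 54, 0, 56, 1 → max 56
VI regrets: 27, 43, 46, 51 → max 51
Smallest max regret = 28 → I.

I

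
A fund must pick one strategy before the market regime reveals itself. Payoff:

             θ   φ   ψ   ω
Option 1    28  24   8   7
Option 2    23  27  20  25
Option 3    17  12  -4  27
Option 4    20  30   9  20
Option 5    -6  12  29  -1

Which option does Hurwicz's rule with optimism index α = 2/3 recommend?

Option 2

Option 1: 2/3·28 + 1/3·7 = 21
Option 2: 2/3·27 + 1/3·20 = 74/3
Option 3: 2/3·27 + 1/3·(-4) = 50/3
Option 4: 2/3·30 + 1/3·9 = 23
Option 5: 2/3·29 + 1/3·(-6) = 52/3
Highest Hurwicz score = 74/3 → Option 2.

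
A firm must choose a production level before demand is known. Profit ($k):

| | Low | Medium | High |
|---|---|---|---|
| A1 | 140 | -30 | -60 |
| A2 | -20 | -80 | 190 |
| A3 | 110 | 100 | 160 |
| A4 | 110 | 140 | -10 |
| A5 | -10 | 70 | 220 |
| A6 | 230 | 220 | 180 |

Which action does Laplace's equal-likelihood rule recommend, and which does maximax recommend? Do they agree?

Row averages: A1=50/3, A2=30, A3=370/3, A4=80, A5=280/3, A6=210
Highest average = 210 → A6.
Row maxima: A1=140, A2=190, A3=160, A4=140, A5=220, A6=230
Best best-case = 230 → A6.

laplace → A6; maximax → A6 (agree)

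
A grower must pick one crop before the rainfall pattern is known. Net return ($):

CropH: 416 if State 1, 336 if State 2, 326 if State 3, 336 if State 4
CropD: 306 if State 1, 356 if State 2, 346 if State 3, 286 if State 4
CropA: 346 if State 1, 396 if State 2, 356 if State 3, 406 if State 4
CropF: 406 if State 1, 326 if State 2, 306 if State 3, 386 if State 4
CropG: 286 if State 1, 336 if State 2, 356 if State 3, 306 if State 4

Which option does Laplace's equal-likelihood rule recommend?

Row averages: CropH=353.5, CropD=323.5, CropA=376, CropF=356, CropG=321
Highest average = 376 → CropA.

CropA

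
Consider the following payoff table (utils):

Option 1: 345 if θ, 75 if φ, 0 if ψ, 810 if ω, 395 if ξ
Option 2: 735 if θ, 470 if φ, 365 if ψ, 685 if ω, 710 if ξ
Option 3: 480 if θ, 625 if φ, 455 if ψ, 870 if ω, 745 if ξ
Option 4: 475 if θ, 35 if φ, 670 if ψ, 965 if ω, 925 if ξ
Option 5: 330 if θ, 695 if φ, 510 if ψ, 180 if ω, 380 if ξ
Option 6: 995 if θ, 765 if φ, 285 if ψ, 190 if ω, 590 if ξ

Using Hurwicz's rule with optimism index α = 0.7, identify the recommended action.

Option 1: 0.7·810 + 0.3·0 = 567
Option 2: 0.7·735 + 0.3·365 = 624
Option 3: 0.7·870 + 0.3·455 = 745.5
Option 4: 0.7·965 + 0.3·35 = 686
Option 5: 0.7·695 + 0.3·180 = 540.5
Option 6: 0.7·995 + 0.3·190 = 753.5
Highest Hurwicz score = 753.5 → Option 6.

Option 6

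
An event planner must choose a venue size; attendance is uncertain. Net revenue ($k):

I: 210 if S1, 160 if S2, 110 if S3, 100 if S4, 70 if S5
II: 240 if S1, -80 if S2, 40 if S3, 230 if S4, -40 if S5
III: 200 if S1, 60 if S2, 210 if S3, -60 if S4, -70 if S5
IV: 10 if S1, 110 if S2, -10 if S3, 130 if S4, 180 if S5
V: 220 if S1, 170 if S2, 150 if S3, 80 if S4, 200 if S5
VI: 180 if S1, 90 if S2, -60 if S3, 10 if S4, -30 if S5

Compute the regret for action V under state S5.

0

Best payoff under S5 is 200.
Regret = 200 − 200 = 0.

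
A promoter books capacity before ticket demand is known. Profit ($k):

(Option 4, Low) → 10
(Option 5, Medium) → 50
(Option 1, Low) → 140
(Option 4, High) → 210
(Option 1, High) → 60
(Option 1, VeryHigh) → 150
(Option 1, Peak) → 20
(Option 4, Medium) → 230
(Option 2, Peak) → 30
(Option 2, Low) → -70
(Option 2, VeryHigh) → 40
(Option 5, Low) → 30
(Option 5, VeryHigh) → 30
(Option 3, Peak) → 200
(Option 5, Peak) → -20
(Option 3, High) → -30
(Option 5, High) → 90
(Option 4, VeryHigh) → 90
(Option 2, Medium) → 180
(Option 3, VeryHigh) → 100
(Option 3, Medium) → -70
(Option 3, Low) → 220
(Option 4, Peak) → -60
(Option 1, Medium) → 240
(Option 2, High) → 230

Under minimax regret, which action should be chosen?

Column bests: Low=220, Medium=240, High=230, VeryHigh=150, Peak=200.
Option 1 regrets: 80, 0, 170, 0, 180 → max 180
Option 2 regrets: 290, 60, 0, 110, 170 → max 290
Option 3 regrets: 0, 310, 260, 50, 0 → max 310
Option 4 regrets: 210, 10, 20, 60, 260 → max 260
Option 5 regrets: 190, 190, 140, 120, 220 → max 220
Smallest max regret = 180 → Option 1.

Option 1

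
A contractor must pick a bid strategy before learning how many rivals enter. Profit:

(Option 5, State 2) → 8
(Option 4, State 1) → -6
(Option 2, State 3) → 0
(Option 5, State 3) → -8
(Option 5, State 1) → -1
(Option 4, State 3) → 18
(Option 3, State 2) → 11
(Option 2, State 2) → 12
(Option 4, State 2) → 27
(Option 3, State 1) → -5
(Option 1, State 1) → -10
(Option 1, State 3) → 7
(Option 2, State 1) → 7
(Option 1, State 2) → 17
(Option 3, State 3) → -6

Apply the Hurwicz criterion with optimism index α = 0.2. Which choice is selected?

Option 1: 0.2·17 + 0.8·(-10) = -4.6
Option 2: 0.2·12 + 0.8·0 = 2.4
Option 3: 0.2·11 + 0.8·(-6) = -2.6
Option 4: 0.2·27 + 0.8·(-6) = 0.6
Option 5: 0.2·8 + 0.8·(-8) = -4.8
Highest Hurwicz score = 2.4 → Option 2.

Option 2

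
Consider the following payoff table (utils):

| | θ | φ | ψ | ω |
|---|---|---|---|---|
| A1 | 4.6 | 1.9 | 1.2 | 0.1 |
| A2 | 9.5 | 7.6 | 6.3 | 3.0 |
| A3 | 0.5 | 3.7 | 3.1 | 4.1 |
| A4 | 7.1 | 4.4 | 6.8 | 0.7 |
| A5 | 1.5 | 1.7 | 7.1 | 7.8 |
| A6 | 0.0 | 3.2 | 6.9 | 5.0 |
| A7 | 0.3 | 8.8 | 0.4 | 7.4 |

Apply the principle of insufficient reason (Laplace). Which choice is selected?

Row averages: A1=1.95, A2=6.6, A3=2.85, A4=4.75, A5=4.525, A6=3.775, A7=4.225
Highest average = 6.6 → A2.

A2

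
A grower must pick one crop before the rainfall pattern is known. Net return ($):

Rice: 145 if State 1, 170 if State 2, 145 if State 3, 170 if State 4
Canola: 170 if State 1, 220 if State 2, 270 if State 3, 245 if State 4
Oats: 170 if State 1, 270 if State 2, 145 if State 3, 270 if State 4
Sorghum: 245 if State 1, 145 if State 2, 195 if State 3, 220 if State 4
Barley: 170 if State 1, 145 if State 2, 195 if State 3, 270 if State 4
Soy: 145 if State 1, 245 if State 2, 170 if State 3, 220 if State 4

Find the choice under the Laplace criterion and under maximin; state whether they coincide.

Row averages: Rice=157.5, Canola=226.25, Oats=213.75, Sorghum=201.25, Barley=195, Soy=195
Highest average = 226.25 → Canola.
Row minima: Rice=145, Canola=170, Oats=145, Sorghum=145, Barley=145, Soy=145
Best worst-case = 170 → Canola.

laplace → Canola; maximin → Canola (agree)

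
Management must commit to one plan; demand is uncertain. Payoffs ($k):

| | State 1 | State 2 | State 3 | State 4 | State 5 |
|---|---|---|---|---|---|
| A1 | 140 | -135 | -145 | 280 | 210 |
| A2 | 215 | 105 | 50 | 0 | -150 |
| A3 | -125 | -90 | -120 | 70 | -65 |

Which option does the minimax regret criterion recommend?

Column bests: State 1=215, State 2=105, State 3=50, State 4=280, State 5=210.
A1 regrets: 75, 240, 195, 0, 0 → max 240
A2 regrets: 0, 0, 0, 280, 360 → max 360
A3 regrets: 340, 195, 170, 210, 275 → max 340
Smallest max regret = 240 → A1.

A1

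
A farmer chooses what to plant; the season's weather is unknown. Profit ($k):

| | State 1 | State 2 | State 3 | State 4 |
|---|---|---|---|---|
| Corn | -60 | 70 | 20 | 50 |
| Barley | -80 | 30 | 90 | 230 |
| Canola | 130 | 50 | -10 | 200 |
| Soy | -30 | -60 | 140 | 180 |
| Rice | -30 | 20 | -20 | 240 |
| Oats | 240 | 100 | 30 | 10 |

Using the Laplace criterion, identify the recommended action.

Row averages: Corn=20, Barley=67.5, Canola=92.5, Soy=57.5, Rice=52.5, Oats=95
Highest average = 95 → Oats.

Oats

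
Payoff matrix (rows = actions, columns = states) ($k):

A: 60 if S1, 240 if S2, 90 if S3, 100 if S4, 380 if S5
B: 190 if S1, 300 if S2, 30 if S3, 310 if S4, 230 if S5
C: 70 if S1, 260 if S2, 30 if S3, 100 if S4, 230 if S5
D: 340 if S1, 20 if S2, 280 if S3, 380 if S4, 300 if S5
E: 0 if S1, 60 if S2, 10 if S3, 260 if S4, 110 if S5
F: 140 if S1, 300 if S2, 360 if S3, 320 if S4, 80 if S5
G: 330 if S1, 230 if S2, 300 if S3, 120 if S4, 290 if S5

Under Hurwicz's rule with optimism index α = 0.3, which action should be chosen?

G

A: 0.3·380 + 0.7·60 = 156
B: 0.3·310 + 0.7·30 = 114
C: 0.3·260 + 0.7·30 = 99
D: 0.3·380 + 0.7·20 = 128
E: 0.3·260 + 0.7·0 = 78
F: 0.3·360 + 0.7·80 = 164
G: 0.3·330 + 0.7·120 = 183
Highest Hurwicz score = 183 → G.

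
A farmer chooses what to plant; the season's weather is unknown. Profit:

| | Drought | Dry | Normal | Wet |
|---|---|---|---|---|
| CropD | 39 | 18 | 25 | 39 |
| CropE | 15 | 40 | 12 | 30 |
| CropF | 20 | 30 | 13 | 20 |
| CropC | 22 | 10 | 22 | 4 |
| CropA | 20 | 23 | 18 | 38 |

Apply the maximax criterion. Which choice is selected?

CropE

Row maxima: CropD=39, CropE=40, CropF=30, CropC=22, CropA=38
Best best-case = 40 → CropE.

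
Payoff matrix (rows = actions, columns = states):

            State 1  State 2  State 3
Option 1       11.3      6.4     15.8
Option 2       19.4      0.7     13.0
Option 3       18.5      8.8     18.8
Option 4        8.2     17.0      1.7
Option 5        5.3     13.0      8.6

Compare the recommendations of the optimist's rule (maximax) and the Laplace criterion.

maximax → Option 2; laplace → Option 3 (disagree)

Row maxima: Option 1=15.8, Option 2=19.4, Option 3=18.8, Option 4=17.0, Option 5=13.0
Best best-case = 19.4 → Option 2.
Row averages: Option 1=67/6, Option 2=331/30, Option 3=461/30, Option 4=269/30, Option 5=269/30
Highest average = 461/30 → Option 3.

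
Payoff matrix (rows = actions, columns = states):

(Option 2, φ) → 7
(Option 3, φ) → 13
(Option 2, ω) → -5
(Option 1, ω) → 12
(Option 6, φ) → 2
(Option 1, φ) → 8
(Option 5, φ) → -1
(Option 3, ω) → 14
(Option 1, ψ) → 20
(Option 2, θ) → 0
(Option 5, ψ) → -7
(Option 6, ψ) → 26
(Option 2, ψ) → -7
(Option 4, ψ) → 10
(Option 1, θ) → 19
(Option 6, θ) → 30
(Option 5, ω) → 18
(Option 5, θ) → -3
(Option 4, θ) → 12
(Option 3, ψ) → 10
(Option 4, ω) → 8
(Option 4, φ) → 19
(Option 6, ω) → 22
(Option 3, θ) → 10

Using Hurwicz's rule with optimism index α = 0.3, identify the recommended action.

Option 1: 0.3·20 + 0.7·8 = 11.6
Option 2: 0.3·7 + 0.7·(-7) = -2.8
Option 3: 0.3·14 + 0.7·10 = 11.2
Option 4: 0.3·19 + 0.7·8 = 11.3
Option 5: 0.3·18 + 0.7·(-7) = 0.5
Option 6: 0.3·30 + 0.7·2 = 10.4
Highest Hurwicz score = 11.6 → Option 1.

Option 1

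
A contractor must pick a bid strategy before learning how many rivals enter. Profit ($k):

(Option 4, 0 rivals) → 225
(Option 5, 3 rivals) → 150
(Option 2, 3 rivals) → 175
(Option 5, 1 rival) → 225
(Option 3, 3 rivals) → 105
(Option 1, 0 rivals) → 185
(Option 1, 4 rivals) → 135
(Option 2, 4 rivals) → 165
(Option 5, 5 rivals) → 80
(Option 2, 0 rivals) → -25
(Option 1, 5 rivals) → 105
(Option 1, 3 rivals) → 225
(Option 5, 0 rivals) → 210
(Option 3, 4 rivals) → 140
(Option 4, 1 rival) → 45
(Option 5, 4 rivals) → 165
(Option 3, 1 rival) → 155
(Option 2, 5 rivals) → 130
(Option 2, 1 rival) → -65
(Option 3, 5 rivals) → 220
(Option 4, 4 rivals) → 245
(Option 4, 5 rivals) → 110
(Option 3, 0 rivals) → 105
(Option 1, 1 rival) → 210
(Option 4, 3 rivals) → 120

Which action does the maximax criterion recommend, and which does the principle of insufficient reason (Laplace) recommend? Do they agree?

Row maxima: Option 1=225, Option 2=175, Option 3=220, Option 4=245, Option 5=225
Best best-case = 245 → Option 4.
Row averages: Option 1=172, Option 2=76, Option 3=145, Option 4=149, Option 5=166
Highest average = 172 → Option 1.

maximax → Option 4; laplace → Option 1 (disagree)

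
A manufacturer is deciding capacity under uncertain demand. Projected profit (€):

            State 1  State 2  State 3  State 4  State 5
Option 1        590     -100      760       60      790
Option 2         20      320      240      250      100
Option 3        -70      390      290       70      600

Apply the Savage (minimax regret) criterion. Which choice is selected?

Option 1

Column bests: State 1=590, State 2=390, State 3=760, State 4=250, State 5=790.
Option 1 regrets: 0, 490, 0, 190, 0 → max 490
Option 2 regrets: 570, 70, 520, 0, 690 → max 690
Option 3 regrets: 660, 0, 470, 180, 190 → max 660
Smallest max regret = 490 → Option 1.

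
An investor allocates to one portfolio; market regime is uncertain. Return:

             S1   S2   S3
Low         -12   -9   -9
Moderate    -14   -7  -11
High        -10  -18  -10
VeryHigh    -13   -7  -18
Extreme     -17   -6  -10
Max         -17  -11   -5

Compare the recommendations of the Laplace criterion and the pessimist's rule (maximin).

Row averages: Low=-10, Moderate=-32/3, High=-38/3, VeryHigh=-38/3, Extreme=-11, Max=-11
Highest average = -10 → Low.
Row minima: Low=-12, Moderate=-14, High=-18, VeryHigh=-18, Extreme=-17, Max=-17
Best worst-case = -12 → Low.

laplace → Low; maximin → Low (agree)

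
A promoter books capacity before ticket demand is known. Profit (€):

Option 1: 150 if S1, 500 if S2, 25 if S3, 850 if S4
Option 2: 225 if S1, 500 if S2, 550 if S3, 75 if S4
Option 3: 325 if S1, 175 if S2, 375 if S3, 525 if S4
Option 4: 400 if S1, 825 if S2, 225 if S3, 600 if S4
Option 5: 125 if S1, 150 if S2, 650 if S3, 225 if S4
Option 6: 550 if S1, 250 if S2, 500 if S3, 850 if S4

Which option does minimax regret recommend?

Column bests: S1=550, S2=825, S3=650, S4=850.
Option 1 regrets: 400, 325, 625, 0 → max 625
Option 2 regrets: 325, 325, 100, 775 → max 775
Option 3 regrets: 225, 650, 275, 325 → max 650
Option 4 regrets: 150, 0, 425, 250 → max 425
Option 5 regrets: 425, 675, 0, 625 → max 675
Option 6 regrets: 0, 575, 150, 0 → max 575
Smallest max regret = 425 → Option 4.

Option 4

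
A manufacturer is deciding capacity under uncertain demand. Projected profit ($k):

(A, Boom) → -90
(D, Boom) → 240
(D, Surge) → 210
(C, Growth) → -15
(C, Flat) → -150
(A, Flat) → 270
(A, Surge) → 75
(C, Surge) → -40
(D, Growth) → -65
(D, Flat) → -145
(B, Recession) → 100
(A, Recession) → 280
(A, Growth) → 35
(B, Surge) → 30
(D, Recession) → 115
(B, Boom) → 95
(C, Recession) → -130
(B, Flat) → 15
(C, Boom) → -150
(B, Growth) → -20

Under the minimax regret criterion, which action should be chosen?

B

Column bests: Recession=280, Flat=270, Growth=35, Boom=240, Surge=210.
A regrets: 0, 0, 0, 330, 135 → max 330
B regrets: 180, 255, 55, 145, 180 → max 255
C regrets: 410, 420, 50, 390, 250 → max 420
D regrets: 165, 415, 100, 0, 0 → max 415
Smallest max regret = 255 → B.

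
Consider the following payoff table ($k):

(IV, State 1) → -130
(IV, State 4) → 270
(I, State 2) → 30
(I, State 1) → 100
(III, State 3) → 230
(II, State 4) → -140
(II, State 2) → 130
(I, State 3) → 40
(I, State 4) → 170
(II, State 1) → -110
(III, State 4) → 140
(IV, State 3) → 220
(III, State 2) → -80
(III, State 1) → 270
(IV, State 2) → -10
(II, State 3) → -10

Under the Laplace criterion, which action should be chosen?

Row averages: I=85, II=-32.5, III=140, IV=87.5
Highest average = 140 → III.

III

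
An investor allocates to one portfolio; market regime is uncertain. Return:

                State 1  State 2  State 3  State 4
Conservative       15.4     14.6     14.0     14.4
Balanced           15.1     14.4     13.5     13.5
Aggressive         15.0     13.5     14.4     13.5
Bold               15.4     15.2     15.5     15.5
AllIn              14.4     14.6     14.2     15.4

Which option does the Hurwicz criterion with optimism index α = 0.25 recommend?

Conservative: 0.25·15.4 + 0.75·14.0 = 14.35
Balanced: 0.25·15.1 + 0.75·13.5 = 13.9
Aggressive: 0.25·15.0 + 0.75·13.5 = 13.875
Bold: 0.25·15.5 + 0.75·15.2 = 15.275
AllIn: 0.25·15.4 + 0.75·14.2 = 14.5
Highest Hurwicz score = 15.275 → Bold.

Bold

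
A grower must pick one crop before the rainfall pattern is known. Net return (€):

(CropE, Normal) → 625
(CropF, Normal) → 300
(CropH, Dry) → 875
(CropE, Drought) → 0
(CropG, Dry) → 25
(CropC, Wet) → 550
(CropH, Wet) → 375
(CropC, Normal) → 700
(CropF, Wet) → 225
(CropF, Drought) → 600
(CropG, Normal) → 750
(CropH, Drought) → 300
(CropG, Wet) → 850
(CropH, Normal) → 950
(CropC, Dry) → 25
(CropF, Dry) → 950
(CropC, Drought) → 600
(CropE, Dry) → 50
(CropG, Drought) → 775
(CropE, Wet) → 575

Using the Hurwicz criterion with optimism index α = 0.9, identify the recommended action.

CropC: 0.9·700 + 0.1·25 = 632.5
CropG: 0.9·850 + 0.1·25 = 767.5
CropE: 0.9·625 + 0.1·0 = 562.5
CropF: 0.9·950 + 0.1·225 = 877.5
CropH: 0.9·950 + 0.1·300 = 885
Highest Hurwicz score = 885 → CropH.

CropH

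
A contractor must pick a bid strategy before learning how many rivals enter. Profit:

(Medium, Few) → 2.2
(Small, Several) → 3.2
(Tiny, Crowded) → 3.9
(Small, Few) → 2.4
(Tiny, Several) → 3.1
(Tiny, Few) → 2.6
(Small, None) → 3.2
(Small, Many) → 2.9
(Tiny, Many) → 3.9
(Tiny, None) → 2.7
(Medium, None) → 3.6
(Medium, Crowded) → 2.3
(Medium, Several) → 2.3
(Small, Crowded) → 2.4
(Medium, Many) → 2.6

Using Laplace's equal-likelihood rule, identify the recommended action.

Tiny

Row averages: Tiny=3.24, Small=2.82, Medium=2.6
Highest average = 3.24 → Tiny.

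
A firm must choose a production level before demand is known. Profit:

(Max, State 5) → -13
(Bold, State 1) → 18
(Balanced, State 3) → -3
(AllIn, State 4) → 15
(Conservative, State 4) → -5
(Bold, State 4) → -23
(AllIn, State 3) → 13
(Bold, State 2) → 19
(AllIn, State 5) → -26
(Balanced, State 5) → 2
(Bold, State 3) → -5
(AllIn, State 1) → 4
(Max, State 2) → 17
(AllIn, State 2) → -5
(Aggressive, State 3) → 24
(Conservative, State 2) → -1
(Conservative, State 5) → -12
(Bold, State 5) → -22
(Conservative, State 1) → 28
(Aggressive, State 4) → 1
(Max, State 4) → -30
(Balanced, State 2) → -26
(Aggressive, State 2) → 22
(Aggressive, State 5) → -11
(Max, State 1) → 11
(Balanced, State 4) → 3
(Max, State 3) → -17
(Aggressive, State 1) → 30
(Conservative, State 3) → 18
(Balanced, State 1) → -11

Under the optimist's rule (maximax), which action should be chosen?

Row maxima: Conservative=28, Balanced=3, Aggressive=30, Bold=19, AllIn=15, Max=17
Best best-case = 30 → Aggressive.

Aggressive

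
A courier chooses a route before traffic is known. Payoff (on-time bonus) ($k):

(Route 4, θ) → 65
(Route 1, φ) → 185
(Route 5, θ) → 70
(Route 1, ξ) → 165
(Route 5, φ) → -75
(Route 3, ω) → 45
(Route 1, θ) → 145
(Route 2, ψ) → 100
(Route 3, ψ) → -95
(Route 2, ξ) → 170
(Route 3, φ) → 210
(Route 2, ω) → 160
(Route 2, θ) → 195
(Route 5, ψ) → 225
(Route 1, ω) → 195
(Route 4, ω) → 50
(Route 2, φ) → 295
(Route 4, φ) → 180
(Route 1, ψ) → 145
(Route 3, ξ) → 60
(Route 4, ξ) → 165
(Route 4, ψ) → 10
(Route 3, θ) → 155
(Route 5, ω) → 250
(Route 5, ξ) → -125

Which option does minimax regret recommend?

Column bests: θ=195, φ=295, ψ=225, ω=250, ξ=170.
Route 1 regrets: 50, 110, 80, 55, 5 → max 110
Route 2 regrets: 0, 0, 125, 90, 0 → max 125
Route 3 regrets: 40, 85, 320, 205, 110 → max 320
Route 4 regrets: 130, 115, 215, 200, 5 → max 215
Route 5 regrets: 125, 370, 0, 0, 295 → max 370
Smallest max regret = 110 → Route 1.

Route 1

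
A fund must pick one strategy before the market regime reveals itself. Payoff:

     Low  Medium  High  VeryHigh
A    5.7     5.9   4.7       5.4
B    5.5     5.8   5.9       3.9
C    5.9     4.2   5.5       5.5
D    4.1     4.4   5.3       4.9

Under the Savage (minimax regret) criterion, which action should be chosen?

A

Column bests: Low=5.9, Medium=5.9, High=5.9, VeryHigh=5.5.
A regrets: 0.2, 0.0, 1.2, 0.1 → max 1.2
B regrets: 0.4, 0.1, 0.0, 1.6 → max 1.6
C regrets: 0.0, 1.7, 0.4, 0.0 → max 1.7
D regrets: 1.8, 1.5, 0.6, 0.6 → max 1.8
Smallest max regret = 1.2 → A.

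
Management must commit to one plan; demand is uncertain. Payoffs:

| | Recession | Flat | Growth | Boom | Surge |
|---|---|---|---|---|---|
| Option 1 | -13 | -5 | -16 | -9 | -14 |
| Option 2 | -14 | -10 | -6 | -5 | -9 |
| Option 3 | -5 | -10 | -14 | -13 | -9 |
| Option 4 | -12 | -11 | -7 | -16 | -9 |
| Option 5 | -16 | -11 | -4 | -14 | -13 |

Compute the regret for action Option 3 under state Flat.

Best payoff under Flat is -5.
Regret = -5 − (-10) = 5.

5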